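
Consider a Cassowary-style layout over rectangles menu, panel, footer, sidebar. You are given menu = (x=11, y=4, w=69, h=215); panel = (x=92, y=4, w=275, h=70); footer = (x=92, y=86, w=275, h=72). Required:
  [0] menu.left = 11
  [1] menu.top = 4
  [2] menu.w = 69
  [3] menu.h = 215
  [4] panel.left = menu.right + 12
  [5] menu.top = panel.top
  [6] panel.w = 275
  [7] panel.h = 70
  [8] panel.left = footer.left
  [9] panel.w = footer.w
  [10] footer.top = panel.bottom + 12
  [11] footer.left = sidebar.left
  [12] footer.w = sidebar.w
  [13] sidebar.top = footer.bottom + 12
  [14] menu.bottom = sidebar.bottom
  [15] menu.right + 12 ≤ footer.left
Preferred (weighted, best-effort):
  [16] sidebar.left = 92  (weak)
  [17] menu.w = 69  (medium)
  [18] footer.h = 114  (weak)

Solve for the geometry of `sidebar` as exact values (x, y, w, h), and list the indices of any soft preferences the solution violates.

sidebar = (x=92, y=170, w=275, h=49)
violated soft preferences: 18

1. sidebar.x = 92  [footer.left = sidebar.left]
2. sidebar.w = 275  [footer.w = sidebar.w]
3. sidebar.y = 170  [sidebar.top = footer.bottom + 12]
4. sidebar.h = 49  [menu.bottom = sidebar.bottom]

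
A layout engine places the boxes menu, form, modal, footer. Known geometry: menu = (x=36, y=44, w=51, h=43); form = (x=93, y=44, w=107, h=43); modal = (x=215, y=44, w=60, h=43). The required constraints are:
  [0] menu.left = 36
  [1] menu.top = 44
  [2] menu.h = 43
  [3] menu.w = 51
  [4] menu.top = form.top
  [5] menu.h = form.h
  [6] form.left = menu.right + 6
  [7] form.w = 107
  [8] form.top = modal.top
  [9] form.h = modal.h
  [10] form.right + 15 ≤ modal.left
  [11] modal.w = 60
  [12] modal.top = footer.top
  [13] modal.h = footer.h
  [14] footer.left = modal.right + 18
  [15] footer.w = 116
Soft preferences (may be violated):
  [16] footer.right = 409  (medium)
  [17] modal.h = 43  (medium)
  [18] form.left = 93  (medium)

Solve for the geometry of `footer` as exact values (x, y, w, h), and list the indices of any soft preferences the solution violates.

1. footer.y = 44  [modal.top = footer.top]
2. footer.h = 43  [modal.h = footer.h]
3. footer.x = 293  [footer.left = modal.right + 18]
4. footer.w = 116  [footer.w = 116]

footer = (x=293, y=44, w=116, h=43)
violated soft preferences: none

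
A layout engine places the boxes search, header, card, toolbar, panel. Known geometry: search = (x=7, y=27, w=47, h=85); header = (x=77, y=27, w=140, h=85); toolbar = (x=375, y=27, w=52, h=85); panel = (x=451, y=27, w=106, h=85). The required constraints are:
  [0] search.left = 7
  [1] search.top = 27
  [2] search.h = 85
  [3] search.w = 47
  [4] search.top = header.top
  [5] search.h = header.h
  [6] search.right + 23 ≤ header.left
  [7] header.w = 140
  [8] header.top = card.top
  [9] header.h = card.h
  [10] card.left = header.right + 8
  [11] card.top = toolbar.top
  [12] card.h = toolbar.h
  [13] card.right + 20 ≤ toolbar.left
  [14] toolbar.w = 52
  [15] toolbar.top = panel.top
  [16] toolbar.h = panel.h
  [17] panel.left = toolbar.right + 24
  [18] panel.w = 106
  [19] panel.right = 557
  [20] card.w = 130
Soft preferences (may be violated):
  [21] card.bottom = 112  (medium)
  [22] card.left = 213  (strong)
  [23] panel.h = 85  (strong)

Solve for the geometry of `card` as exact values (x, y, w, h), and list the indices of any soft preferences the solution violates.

card = (x=225, y=27, w=130, h=85)
violated soft preferences: 22

1. card.y = 27  [header.top = card.top]
2. card.h = 85  [header.h = card.h]
3. card.x = 225  [card.left = header.right + 8]
4. card.w = 130  [card.w = 130]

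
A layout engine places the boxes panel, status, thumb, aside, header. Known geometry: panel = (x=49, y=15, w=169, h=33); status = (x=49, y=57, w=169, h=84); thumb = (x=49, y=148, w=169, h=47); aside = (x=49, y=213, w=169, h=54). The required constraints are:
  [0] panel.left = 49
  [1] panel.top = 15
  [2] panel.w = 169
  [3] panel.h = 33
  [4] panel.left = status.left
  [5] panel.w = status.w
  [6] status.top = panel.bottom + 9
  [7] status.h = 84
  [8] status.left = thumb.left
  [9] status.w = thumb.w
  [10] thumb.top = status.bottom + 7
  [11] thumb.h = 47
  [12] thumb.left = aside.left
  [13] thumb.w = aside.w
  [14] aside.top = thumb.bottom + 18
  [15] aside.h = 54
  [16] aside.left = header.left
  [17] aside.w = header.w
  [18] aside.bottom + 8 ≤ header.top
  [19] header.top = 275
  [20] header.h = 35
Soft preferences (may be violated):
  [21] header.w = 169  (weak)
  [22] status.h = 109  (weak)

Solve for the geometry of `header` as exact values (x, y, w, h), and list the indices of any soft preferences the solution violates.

header = (x=49, y=275, w=169, h=35)
violated soft preferences: 22

1. header.x = 49  [aside.left = header.left]
2. header.w = 169  [aside.w = header.w]
3. header.y = 275  [header.top = 275]
4. header.h = 35  [header.h = 35]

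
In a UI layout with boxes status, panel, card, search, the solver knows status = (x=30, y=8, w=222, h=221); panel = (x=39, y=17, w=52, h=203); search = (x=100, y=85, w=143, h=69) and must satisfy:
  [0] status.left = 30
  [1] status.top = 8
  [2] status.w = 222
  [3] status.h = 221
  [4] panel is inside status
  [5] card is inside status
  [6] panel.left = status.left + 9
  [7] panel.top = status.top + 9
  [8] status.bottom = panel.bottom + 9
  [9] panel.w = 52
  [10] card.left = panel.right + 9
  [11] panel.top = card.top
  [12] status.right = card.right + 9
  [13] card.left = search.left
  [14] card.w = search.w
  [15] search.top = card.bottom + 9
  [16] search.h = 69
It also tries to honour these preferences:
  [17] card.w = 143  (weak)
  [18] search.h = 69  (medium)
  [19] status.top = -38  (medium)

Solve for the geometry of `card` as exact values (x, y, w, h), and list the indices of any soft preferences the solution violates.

1. card.x = 100  [card.left = panel.right + 9]
2. card.y = 17  [panel.top = card.top]
3. card.w = 143  [status.right = card.right + 9]
4. card.h = 59  [search.top = card.bottom + 9]

card = (x=100, y=17, w=143, h=59)
violated soft preferences: 19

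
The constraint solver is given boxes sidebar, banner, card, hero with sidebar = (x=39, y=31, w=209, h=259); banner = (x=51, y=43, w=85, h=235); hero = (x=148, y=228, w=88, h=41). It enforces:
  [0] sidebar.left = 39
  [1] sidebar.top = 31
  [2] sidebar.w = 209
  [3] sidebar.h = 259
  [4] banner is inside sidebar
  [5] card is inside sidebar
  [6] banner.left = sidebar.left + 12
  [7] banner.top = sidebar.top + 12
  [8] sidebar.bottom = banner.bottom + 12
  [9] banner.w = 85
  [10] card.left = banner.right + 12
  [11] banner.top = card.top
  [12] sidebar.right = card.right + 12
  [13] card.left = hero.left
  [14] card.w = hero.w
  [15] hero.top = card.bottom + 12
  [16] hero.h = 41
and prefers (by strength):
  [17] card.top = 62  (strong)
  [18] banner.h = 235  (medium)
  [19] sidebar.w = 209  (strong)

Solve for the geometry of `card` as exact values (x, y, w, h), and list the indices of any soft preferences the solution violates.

1. card.x = 148  [card.left = banner.right + 12]
2. card.y = 43  [banner.top = card.top]
3. card.w = 88  [sidebar.right = card.right + 12]
4. card.h = 173  [hero.top = card.bottom + 12]

card = (x=148, y=43, w=88, h=173)
violated soft preferences: 17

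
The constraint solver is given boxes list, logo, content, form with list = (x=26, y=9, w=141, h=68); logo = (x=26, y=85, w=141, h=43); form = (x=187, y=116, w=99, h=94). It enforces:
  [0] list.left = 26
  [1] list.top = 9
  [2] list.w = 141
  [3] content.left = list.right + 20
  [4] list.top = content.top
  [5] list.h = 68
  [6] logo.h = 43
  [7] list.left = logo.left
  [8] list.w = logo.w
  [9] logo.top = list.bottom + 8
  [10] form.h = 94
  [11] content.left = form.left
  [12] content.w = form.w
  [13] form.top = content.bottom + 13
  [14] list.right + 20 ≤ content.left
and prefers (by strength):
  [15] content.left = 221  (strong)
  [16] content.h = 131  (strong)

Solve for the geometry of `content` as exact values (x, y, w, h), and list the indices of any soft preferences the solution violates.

1. content.x = 187  [content.left = list.right + 20]
2. content.y = 9  [list.top = content.top]
3. content.w = 99  [content.w = form.w]
4. content.h = 94  [form.top = content.bottom + 13]

content = (x=187, y=9, w=99, h=94)
violated soft preferences: 15, 16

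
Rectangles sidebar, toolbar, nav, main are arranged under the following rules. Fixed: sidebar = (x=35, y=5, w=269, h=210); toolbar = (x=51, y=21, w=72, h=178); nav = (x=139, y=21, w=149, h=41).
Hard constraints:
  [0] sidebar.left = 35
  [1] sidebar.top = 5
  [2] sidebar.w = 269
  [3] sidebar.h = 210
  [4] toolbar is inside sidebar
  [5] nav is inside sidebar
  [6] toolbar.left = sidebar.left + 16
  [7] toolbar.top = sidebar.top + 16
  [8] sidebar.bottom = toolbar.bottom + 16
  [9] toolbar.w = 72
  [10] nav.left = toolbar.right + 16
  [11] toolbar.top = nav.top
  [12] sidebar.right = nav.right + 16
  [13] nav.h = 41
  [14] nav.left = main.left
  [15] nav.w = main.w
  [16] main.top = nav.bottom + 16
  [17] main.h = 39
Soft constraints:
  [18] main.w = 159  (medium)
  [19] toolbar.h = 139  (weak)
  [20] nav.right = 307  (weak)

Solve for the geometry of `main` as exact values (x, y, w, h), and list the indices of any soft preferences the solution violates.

1. main.x = 139  [nav.left = main.left]
2. main.w = 149  [nav.w = main.w]
3. main.y = 78  [main.top = nav.bottom + 16]
4. main.h = 39  [main.h = 39]

main = (x=139, y=78, w=149, h=39)
violated soft preferences: 18, 19, 20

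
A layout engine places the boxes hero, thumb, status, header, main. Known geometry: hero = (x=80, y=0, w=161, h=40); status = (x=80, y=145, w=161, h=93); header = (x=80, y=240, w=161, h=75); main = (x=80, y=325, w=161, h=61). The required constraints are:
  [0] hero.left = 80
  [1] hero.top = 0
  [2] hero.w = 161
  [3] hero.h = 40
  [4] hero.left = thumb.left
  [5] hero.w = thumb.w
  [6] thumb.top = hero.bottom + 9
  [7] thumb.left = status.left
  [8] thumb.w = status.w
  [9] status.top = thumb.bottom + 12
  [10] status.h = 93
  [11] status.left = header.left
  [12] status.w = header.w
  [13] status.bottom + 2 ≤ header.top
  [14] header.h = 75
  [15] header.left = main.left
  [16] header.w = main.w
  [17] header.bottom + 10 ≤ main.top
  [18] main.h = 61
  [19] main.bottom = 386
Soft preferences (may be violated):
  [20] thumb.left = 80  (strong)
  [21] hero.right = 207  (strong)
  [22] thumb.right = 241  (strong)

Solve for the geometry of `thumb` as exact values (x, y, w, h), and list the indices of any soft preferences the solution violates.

thumb = (x=80, y=49, w=161, h=84)
violated soft preferences: 21

1. thumb.x = 80  [hero.left = thumb.left]
2. thumb.w = 161  [hero.w = thumb.w]
3. thumb.y = 49  [thumb.top = hero.bottom + 9]
4. thumb.h = 84  [status.top = thumb.bottom + 12]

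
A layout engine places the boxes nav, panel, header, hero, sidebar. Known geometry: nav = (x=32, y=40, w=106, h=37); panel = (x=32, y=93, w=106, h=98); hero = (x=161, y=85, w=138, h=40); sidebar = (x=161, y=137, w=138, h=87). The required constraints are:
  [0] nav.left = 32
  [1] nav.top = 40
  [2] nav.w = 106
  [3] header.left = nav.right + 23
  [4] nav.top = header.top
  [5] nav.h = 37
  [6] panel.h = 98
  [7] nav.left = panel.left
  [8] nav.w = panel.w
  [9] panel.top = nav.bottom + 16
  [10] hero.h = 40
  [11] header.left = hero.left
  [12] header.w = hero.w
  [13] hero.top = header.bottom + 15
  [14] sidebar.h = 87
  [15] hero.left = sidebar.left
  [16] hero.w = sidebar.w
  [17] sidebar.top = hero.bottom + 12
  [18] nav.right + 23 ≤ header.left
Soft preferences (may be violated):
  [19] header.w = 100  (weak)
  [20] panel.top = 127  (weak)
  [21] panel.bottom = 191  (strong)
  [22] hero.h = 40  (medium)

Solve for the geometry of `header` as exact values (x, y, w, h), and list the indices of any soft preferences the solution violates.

header = (x=161, y=40, w=138, h=30)
violated soft preferences: 19, 20

1. header.x = 161  [header.left = nav.right + 23]
2. header.y = 40  [nav.top = header.top]
3. header.w = 138  [header.w = hero.w]
4. header.h = 30  [hero.top = header.bottom + 15]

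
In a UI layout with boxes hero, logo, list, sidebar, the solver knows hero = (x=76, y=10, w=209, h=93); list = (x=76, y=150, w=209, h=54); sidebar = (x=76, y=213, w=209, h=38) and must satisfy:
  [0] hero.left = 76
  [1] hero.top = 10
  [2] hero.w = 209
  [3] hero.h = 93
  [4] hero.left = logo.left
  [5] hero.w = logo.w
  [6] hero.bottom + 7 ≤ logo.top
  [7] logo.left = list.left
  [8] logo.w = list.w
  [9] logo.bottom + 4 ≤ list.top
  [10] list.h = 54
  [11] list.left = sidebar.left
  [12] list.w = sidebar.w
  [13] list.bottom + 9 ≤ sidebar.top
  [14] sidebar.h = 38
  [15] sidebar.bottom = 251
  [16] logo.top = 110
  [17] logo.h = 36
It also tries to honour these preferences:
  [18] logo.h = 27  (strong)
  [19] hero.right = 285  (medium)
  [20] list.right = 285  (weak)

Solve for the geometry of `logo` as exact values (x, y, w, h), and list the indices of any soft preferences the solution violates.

logo = (x=76, y=110, w=209, h=36)
violated soft preferences: 18

1. logo.x = 76  [hero.left = logo.left]
2. logo.w = 209  [hero.w = logo.w]
3. logo.y = 110  [logo.top = 110]
4. logo.h = 36  [logo.h = 36]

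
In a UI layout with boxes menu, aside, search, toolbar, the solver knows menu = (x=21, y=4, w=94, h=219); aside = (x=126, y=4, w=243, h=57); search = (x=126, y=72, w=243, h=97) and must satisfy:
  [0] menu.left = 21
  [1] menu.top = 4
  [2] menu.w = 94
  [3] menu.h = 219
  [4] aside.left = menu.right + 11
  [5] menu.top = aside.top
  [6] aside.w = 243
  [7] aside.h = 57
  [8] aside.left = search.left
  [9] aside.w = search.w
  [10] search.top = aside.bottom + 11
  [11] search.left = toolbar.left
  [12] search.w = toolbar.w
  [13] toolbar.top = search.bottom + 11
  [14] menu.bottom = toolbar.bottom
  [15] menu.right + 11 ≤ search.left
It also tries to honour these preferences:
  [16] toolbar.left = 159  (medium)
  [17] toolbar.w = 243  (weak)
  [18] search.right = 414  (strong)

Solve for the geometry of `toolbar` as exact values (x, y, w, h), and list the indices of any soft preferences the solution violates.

toolbar = (x=126, y=180, w=243, h=43)
violated soft preferences: 16, 18

1. toolbar.x = 126  [search.left = toolbar.left]
2. toolbar.w = 243  [search.w = toolbar.w]
3. toolbar.y = 180  [toolbar.top = search.bottom + 11]
4. toolbar.h = 43  [menu.bottom = toolbar.bottom]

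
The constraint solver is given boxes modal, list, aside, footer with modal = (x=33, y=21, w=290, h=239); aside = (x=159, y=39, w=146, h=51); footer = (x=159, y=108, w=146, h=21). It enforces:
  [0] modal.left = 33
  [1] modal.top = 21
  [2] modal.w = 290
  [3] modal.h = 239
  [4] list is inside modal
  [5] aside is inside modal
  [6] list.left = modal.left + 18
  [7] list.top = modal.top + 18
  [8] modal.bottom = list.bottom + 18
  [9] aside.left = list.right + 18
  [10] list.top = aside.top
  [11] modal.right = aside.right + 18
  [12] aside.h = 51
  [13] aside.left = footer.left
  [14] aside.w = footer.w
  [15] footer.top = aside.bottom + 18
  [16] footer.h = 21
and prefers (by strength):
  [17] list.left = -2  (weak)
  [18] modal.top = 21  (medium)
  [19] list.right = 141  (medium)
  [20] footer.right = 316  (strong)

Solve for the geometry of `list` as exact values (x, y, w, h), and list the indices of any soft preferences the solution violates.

list = (x=51, y=39, w=90, h=203)
violated soft preferences: 17, 20

1. list.x = 51  [list.left = modal.left + 18]
2. list.y = 39  [list.top = modal.top + 18]
3. list.h = 203  [modal.bottom = list.bottom + 18]
4. list.w = 90  [aside.left = list.right + 18]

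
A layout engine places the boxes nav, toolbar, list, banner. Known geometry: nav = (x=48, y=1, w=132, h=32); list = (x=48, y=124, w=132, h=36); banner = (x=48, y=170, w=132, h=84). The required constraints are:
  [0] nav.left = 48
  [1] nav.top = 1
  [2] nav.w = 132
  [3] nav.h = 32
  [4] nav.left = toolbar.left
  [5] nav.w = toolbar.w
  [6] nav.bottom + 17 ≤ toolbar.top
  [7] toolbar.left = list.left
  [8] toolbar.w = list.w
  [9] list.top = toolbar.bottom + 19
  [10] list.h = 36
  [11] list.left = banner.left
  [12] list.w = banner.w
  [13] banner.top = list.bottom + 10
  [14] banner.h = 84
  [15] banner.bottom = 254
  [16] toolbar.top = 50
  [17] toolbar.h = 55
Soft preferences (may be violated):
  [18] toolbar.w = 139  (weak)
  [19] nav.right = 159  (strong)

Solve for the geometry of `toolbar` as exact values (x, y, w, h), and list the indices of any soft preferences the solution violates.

toolbar = (x=48, y=50, w=132, h=55)
violated soft preferences: 18, 19

1. toolbar.x = 48  [nav.left = toolbar.left]
2. toolbar.w = 132  [nav.w = toolbar.w]
3. toolbar.y = 50  [toolbar.top = 50]
4. toolbar.h = 55  [toolbar.h = 55]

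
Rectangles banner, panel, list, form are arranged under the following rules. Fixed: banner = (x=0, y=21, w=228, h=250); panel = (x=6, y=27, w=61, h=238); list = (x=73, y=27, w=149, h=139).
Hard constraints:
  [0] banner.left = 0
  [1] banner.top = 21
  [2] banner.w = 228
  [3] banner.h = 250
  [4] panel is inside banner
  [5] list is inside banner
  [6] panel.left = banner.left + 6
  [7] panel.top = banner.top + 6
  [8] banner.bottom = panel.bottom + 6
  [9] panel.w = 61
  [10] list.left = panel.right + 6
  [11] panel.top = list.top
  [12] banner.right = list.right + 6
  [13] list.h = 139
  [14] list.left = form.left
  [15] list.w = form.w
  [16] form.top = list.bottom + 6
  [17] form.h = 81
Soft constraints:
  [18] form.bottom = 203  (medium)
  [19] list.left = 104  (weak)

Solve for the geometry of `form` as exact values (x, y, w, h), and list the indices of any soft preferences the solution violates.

form = (x=73, y=172, w=149, h=81)
violated soft preferences: 18, 19

1. form.x = 73  [list.left = form.left]
2. form.w = 149  [list.w = form.w]
3. form.y = 172  [form.top = list.bottom + 6]
4. form.h = 81  [form.h = 81]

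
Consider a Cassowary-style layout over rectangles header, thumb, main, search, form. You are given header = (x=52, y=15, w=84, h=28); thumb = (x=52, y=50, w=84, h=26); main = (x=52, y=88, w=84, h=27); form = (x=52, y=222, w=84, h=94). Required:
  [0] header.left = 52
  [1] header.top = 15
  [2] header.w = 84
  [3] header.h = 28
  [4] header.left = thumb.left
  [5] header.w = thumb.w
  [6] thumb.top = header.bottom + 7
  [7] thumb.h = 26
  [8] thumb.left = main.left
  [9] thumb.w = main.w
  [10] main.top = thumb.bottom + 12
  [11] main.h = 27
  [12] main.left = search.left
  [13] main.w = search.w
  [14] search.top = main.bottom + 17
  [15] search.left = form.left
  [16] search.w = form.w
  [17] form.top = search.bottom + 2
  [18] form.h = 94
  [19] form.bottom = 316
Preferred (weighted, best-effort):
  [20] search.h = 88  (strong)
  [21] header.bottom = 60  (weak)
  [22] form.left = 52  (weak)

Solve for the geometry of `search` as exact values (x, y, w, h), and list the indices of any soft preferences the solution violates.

search = (x=52, y=132, w=84, h=88)
violated soft preferences: 21

1. search.x = 52  [main.left = search.left]
2. search.w = 84  [main.w = search.w]
3. search.y = 132  [search.top = main.bottom + 17]
4. search.h = 88  [form.top = search.bottom + 2]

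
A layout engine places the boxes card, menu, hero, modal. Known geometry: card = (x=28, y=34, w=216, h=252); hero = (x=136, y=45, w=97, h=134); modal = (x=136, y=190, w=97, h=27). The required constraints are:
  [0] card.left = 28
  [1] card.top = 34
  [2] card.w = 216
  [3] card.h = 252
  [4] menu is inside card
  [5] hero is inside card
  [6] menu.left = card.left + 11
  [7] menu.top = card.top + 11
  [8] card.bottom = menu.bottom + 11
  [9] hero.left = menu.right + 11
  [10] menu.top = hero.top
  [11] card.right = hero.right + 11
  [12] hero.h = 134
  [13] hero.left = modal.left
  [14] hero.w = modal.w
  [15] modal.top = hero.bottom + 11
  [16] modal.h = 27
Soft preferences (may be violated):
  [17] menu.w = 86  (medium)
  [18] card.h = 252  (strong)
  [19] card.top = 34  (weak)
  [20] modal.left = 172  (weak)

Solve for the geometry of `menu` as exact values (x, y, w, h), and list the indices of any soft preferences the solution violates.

menu = (x=39, y=45, w=86, h=230)
violated soft preferences: 20

1. menu.x = 39  [menu.left = card.left + 11]
2. menu.y = 45  [menu.top = card.top + 11]
3. menu.h = 230  [card.bottom = menu.bottom + 11]
4. menu.w = 86  [hero.left = menu.right + 11]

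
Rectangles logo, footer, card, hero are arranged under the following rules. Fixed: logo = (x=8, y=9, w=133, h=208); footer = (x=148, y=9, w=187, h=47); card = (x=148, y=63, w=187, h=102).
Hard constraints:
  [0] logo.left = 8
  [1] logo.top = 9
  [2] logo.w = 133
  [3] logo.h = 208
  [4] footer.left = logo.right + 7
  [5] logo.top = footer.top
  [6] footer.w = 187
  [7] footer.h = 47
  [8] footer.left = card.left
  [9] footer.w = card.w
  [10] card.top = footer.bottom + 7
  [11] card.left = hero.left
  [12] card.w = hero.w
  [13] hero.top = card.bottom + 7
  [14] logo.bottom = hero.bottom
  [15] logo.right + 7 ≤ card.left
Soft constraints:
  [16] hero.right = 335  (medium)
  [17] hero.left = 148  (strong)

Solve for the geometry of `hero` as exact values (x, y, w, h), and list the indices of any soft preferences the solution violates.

hero = (x=148, y=172, w=187, h=45)
violated soft preferences: none

1. hero.x = 148  [card.left = hero.left]
2. hero.w = 187  [card.w = hero.w]
3. hero.y = 172  [hero.top = card.bottom + 7]
4. hero.h = 45  [logo.bottom = hero.bottom]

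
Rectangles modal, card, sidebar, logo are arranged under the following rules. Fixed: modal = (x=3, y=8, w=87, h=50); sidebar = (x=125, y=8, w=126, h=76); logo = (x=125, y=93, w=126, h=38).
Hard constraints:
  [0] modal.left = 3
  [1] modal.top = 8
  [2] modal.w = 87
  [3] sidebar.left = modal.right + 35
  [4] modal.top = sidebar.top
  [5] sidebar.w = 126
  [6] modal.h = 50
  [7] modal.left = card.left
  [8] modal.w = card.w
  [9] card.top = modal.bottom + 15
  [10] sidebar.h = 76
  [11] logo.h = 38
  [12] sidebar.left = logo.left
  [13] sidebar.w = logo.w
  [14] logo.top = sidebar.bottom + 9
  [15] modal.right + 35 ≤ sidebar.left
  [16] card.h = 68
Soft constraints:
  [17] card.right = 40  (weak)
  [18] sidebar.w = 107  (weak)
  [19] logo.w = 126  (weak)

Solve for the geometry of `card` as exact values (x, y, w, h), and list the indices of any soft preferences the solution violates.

card = (x=3, y=73, w=87, h=68)
violated soft preferences: 17, 18

1. card.x = 3  [modal.left = card.left]
2. card.w = 87  [modal.w = card.w]
3. card.y = 73  [card.top = modal.bottom + 15]
4. card.h = 68  [card.h = 68]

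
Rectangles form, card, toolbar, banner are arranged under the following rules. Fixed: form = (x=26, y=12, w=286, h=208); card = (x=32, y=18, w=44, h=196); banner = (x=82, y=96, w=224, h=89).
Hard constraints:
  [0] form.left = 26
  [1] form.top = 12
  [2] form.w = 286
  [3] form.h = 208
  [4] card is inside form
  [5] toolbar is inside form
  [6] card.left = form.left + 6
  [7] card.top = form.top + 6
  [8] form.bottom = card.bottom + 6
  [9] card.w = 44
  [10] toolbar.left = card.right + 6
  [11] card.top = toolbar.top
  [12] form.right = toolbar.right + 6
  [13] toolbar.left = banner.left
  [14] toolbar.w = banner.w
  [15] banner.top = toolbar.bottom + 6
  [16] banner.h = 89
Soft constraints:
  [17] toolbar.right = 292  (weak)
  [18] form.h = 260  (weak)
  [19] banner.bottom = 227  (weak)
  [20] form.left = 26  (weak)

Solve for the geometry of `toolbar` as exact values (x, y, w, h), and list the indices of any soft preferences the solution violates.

toolbar = (x=82, y=18, w=224, h=72)
violated soft preferences: 17, 18, 19

1. toolbar.x = 82  [toolbar.left = card.right + 6]
2. toolbar.y = 18  [card.top = toolbar.top]
3. toolbar.w = 224  [form.right = toolbar.right + 6]
4. toolbar.h = 72  [banner.top = toolbar.bottom + 6]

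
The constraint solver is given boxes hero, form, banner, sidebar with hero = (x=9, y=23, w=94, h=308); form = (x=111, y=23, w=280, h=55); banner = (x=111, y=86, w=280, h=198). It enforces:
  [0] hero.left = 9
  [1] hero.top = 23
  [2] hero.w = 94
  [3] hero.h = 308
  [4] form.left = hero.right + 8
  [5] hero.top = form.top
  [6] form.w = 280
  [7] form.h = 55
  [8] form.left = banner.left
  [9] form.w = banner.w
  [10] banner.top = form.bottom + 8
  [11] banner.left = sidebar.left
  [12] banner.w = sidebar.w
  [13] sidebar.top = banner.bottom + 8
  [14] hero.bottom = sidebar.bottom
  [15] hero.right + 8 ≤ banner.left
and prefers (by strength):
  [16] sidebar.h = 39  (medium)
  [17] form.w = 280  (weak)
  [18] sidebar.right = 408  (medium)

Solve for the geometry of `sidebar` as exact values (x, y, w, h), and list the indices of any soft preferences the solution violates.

1. sidebar.x = 111  [banner.left = sidebar.left]
2. sidebar.w = 280  [banner.w = sidebar.w]
3. sidebar.y = 292  [sidebar.top = banner.bottom + 8]
4. sidebar.h = 39  [hero.bottom = sidebar.bottom]

sidebar = (x=111, y=292, w=280, h=39)
violated soft preferences: 18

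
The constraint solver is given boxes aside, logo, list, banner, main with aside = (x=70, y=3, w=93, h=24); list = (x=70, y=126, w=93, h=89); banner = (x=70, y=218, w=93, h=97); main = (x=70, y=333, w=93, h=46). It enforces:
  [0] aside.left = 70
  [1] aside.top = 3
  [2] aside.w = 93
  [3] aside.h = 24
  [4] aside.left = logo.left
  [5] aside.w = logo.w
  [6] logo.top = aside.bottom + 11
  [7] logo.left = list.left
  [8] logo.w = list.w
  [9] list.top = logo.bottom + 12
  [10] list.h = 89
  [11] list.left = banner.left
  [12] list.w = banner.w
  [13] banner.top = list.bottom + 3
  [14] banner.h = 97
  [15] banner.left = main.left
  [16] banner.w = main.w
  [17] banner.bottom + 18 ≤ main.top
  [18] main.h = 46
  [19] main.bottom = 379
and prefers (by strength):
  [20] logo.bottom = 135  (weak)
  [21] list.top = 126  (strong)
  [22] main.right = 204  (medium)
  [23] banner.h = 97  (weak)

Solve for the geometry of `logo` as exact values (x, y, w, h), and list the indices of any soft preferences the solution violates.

logo = (x=70, y=38, w=93, h=76)
violated soft preferences: 20, 22

1. logo.x = 70  [aside.left = logo.left]
2. logo.w = 93  [aside.w = logo.w]
3. logo.y = 38  [logo.top = aside.bottom + 11]
4. logo.h = 76  [list.top = logo.bottom + 12]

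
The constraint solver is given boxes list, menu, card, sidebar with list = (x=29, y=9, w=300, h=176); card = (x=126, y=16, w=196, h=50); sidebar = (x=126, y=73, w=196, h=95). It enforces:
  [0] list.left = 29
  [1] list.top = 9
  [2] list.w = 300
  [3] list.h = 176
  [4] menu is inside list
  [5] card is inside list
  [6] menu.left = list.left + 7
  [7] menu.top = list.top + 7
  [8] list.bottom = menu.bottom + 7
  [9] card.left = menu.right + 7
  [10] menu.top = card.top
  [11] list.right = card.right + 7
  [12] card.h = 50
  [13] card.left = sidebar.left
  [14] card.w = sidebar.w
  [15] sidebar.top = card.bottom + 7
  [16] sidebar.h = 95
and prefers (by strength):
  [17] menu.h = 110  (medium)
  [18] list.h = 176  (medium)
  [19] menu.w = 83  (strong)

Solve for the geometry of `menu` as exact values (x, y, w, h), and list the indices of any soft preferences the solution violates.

menu = (x=36, y=16, w=83, h=162)
violated soft preferences: 17

1. menu.x = 36  [menu.left = list.left + 7]
2. menu.y = 16  [menu.top = list.top + 7]
3. menu.h = 162  [list.bottom = menu.bottom + 7]
4. menu.w = 83  [card.left = menu.right + 7]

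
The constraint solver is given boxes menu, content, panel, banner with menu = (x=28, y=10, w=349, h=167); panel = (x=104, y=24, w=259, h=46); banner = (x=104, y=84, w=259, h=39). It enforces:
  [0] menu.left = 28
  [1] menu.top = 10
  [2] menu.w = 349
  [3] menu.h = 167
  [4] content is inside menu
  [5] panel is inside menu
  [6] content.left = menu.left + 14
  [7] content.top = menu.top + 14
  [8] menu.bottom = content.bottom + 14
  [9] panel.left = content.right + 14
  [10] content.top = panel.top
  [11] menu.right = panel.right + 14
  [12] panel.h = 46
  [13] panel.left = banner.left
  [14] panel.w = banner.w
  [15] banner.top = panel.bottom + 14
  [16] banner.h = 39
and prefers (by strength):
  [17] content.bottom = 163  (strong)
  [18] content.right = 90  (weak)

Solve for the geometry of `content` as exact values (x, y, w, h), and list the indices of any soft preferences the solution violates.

content = (x=42, y=24, w=48, h=139)
violated soft preferences: none

1. content.x = 42  [content.left = menu.left + 14]
2. content.y = 24  [content.top = menu.top + 14]
3. content.h = 139  [menu.bottom = content.bottom + 14]
4. content.w = 48  [panel.left = content.right + 14]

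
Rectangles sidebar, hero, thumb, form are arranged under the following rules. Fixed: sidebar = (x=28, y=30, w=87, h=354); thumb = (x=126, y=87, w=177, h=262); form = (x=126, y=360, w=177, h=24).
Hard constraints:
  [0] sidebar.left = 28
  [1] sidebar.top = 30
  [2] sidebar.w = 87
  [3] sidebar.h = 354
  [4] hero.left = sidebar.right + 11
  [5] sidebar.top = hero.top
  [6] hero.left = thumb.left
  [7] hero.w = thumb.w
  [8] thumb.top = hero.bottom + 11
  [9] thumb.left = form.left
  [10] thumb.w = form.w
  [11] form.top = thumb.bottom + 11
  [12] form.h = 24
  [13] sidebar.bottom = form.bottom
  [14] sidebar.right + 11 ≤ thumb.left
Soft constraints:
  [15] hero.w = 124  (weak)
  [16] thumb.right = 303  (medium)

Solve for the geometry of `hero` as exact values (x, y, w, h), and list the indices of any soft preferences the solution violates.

hero = (x=126, y=30, w=177, h=46)
violated soft preferences: 15

1. hero.x = 126  [hero.left = sidebar.right + 11]
2. hero.y = 30  [sidebar.top = hero.top]
3. hero.w = 177  [hero.w = thumb.w]
4. hero.h = 46  [thumb.top = hero.bottom + 11]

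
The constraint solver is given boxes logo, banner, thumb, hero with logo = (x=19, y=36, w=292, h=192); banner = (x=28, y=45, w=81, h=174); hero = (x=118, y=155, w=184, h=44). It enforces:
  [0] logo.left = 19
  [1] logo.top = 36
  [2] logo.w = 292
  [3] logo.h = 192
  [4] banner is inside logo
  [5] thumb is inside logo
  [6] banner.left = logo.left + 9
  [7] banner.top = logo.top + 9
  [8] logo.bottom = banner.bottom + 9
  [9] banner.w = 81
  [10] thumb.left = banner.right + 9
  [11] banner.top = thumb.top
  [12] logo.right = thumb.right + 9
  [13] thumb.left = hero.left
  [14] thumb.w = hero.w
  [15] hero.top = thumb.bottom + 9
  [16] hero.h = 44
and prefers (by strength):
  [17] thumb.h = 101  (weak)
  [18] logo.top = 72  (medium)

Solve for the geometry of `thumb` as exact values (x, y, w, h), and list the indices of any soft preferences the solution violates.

thumb = (x=118, y=45, w=184, h=101)
violated soft preferences: 18

1. thumb.x = 118  [thumb.left = banner.right + 9]
2. thumb.y = 45  [banner.top = thumb.top]
3. thumb.w = 184  [logo.right = thumb.right + 9]
4. thumb.h = 101  [hero.top = thumb.bottom + 9]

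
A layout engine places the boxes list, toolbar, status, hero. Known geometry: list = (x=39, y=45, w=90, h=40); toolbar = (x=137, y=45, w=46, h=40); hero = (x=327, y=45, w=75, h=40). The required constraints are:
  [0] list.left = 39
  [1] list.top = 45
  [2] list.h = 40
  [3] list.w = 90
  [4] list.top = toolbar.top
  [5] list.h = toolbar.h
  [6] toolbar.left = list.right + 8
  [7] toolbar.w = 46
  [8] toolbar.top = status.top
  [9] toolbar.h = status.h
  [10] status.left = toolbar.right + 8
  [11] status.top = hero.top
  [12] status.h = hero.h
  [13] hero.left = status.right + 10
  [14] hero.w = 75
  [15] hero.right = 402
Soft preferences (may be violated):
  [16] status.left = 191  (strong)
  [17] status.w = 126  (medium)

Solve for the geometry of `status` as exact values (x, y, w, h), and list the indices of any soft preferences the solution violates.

1. status.y = 45  [toolbar.top = status.top]
2. status.h = 40  [toolbar.h = status.h]
3. status.x = 191  [status.left = toolbar.right + 8]
4. status.w = 126  [hero.left = status.right + 10]

status = (x=191, y=45, w=126, h=40)
violated soft preferences: none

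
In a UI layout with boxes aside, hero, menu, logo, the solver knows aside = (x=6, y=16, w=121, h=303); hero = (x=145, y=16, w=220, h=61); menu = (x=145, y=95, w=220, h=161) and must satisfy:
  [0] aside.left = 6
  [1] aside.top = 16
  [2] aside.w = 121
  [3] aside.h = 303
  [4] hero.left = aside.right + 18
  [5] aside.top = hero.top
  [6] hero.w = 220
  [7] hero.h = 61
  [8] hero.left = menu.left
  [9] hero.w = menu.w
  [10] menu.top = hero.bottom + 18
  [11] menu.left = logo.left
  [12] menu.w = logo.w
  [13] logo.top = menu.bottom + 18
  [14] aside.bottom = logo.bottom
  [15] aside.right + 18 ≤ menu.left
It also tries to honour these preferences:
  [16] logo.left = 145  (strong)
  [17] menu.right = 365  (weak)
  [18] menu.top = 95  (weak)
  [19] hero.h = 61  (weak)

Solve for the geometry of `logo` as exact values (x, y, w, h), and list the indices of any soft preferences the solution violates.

logo = (x=145, y=274, w=220, h=45)
violated soft preferences: none

1. logo.x = 145  [menu.left = logo.left]
2. logo.w = 220  [menu.w = logo.w]
3. logo.y = 274  [logo.top = menu.bottom + 18]
4. logo.h = 45  [aside.bottom = logo.bottom]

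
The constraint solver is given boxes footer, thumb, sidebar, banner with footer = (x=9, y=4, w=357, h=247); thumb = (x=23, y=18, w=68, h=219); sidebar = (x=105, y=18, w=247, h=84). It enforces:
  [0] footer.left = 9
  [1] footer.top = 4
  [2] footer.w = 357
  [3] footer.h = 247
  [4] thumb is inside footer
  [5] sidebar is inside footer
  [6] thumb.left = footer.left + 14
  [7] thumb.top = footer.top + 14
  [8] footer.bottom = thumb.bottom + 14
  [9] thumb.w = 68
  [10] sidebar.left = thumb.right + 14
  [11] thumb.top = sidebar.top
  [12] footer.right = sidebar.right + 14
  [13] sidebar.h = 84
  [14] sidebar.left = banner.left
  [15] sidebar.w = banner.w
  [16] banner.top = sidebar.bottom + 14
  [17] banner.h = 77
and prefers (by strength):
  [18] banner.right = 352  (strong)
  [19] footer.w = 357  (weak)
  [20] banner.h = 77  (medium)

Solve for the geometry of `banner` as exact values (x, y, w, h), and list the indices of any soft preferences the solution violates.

1. banner.x = 105  [sidebar.left = banner.left]
2. banner.w = 247  [sidebar.w = banner.w]
3. banner.y = 116  [banner.top = sidebar.bottom + 14]
4. banner.h = 77  [banner.h = 77]

banner = (x=105, y=116, w=247, h=77)
violated soft preferences: none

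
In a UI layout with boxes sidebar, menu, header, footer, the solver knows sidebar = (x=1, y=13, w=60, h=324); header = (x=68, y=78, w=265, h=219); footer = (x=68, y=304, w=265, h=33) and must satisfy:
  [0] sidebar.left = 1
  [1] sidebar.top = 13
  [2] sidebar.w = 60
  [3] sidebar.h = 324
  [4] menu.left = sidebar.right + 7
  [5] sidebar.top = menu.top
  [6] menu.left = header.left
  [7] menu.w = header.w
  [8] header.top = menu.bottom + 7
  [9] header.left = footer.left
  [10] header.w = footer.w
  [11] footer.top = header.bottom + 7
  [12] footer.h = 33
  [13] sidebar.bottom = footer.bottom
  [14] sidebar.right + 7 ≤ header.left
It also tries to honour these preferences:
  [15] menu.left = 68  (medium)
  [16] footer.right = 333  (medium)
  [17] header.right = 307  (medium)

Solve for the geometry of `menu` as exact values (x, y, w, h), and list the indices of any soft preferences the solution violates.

menu = (x=68, y=13, w=265, h=58)
violated soft preferences: 17

1. menu.x = 68  [menu.left = sidebar.right + 7]
2. menu.y = 13  [sidebar.top = menu.top]
3. menu.w = 265  [menu.w = header.w]
4. menu.h = 58  [header.top = menu.bottom + 7]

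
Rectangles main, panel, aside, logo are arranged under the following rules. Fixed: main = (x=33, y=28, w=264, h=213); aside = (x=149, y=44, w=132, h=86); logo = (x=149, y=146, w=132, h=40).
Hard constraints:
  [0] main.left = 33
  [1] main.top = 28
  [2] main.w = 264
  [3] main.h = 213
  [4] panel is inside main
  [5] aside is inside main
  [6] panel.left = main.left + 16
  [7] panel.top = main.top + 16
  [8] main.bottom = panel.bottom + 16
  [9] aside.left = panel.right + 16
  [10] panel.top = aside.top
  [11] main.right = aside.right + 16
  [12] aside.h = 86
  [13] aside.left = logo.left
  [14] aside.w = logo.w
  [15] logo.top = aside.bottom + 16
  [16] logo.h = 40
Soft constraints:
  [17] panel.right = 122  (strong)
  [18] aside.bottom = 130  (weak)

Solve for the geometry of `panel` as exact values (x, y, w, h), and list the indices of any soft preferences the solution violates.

panel = (x=49, y=44, w=84, h=181)
violated soft preferences: 17

1. panel.x = 49  [panel.left = main.left + 16]
2. panel.y = 44  [panel.top = main.top + 16]
3. panel.h = 181  [main.bottom = panel.bottom + 16]
4. panel.w = 84  [aside.left = panel.right + 16]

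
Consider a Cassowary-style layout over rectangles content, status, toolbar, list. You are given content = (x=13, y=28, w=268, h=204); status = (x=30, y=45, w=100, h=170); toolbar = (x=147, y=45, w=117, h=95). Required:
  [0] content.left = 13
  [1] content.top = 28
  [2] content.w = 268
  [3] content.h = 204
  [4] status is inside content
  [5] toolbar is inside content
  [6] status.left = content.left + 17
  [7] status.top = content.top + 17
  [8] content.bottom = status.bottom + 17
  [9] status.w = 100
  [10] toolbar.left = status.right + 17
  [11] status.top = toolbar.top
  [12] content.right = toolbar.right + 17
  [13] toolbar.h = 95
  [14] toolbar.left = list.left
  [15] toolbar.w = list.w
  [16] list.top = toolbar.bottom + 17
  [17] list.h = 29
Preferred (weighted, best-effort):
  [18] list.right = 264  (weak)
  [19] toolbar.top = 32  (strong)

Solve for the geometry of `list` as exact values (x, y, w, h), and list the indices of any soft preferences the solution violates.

1. list.x = 147  [toolbar.left = list.left]
2. list.w = 117  [toolbar.w = list.w]
3. list.y = 157  [list.top = toolbar.bottom + 17]
4. list.h = 29  [list.h = 29]

list = (x=147, y=157, w=117, h=29)
violated soft preferences: 19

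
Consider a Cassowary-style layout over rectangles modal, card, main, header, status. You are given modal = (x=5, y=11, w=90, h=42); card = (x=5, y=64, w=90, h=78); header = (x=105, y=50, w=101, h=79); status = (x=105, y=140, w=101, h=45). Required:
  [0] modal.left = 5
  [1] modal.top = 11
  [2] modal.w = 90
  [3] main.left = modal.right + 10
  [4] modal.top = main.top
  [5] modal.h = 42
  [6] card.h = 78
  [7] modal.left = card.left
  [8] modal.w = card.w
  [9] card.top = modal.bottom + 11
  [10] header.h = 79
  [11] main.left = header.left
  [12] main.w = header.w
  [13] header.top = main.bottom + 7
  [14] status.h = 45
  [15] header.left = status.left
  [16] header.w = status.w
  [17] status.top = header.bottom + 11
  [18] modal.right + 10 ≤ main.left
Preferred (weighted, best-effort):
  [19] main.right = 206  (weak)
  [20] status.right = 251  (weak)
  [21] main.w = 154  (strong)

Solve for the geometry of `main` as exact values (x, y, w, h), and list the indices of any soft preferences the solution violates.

main = (x=105, y=11, w=101, h=32)
violated soft preferences: 20, 21

1. main.x = 105  [main.left = modal.right + 10]
2. main.y = 11  [modal.top = main.top]
3. main.w = 101  [main.w = header.w]
4. main.h = 32  [header.top = main.bottom + 7]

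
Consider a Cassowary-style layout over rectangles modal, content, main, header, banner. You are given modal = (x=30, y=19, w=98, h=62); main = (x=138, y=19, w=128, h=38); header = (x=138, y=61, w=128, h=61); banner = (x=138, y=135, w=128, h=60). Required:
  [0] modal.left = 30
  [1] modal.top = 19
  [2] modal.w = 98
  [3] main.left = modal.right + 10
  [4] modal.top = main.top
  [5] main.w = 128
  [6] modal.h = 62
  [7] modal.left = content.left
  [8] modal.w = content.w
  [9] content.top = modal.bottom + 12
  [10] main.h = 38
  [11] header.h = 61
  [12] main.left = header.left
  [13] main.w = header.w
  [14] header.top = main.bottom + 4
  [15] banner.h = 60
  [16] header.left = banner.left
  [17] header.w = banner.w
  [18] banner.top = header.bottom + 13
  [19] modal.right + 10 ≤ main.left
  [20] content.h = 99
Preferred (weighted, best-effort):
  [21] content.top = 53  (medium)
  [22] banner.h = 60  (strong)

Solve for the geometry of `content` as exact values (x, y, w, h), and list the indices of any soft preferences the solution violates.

content = (x=30, y=93, w=98, h=99)
violated soft preferences: 21

1. content.x = 30  [modal.left = content.left]
2. content.w = 98  [modal.w = content.w]
3. content.y = 93  [content.top = modal.bottom + 12]
4. content.h = 99  [content.h = 99]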